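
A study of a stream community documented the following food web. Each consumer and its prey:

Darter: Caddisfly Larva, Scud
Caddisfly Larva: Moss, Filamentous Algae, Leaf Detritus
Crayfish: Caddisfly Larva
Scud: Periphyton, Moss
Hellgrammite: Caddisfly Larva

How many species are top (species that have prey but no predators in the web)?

3

Top species (has prey, but nothing eats it): Crayfish, Hellgrammite, Darter.
Count: 3.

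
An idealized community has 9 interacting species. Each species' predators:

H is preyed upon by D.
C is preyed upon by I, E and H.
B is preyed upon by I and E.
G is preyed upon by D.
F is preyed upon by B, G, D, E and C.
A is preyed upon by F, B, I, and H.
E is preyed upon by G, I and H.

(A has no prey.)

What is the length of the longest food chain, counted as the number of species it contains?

One longest chain: A → F → B → E → H → D.
It has 6 species and 5 links.

6 species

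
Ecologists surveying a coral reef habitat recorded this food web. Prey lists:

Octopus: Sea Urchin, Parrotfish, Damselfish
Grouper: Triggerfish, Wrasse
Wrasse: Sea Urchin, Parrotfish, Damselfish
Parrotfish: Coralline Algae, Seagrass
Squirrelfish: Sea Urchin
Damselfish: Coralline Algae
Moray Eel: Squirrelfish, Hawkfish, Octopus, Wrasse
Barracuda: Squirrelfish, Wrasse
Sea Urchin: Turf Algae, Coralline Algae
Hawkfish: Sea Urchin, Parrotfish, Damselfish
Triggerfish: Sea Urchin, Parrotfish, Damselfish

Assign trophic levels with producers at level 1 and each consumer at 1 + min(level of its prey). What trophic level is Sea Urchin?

Trophic level 2

Turf Algae is a producer → level 1.
Sea Urchin eats Turf Algae → level 2.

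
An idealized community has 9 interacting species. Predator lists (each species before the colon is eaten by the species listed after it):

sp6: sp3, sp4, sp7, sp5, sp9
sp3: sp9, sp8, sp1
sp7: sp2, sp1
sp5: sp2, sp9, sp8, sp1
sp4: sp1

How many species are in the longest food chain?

One longest chain: sp6 → sp7 → sp2.
It has 3 species and 2 links.

3 species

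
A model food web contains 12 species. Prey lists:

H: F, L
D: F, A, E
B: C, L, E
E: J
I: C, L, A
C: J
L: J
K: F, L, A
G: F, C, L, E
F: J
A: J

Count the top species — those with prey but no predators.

Top species (has prey, but nothing eats it): D, I, K, G, B, H.
Count: 6.

6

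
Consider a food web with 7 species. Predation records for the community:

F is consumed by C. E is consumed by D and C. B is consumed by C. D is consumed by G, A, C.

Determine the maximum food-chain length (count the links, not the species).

2 links

One longest chain: E → D → G.
It has 3 species and 2 links.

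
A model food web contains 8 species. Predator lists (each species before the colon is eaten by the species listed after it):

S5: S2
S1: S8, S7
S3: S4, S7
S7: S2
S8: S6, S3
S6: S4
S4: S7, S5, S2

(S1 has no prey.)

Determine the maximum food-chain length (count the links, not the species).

One longest chain: S1 → S8 → S6 → S4 → S7 → S2.
It has 6 species and 5 links.

5 links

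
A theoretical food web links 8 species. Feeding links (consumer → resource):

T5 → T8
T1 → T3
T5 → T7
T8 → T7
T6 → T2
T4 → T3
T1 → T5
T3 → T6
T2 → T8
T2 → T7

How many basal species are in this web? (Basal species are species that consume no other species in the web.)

Basal species (no prey listed): T7.
Count: 1.

1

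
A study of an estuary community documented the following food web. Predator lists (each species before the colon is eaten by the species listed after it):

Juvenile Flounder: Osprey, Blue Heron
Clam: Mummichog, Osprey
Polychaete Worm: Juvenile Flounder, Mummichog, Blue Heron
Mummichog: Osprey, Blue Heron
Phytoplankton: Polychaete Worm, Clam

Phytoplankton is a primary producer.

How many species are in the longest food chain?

One longest chain: Phytoplankton → Polychaete Worm → Juvenile Flounder → Osprey.
It has 4 species and 3 links.

4 species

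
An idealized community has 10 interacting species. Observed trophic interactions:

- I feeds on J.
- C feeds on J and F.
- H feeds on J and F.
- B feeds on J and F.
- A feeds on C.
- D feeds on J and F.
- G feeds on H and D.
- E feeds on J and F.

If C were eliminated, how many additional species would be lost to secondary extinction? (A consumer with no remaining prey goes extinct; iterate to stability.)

1

Remove C.
Round 1: A (all prey gone) → extinct.
No further losses. Total secondary extinctions: 1.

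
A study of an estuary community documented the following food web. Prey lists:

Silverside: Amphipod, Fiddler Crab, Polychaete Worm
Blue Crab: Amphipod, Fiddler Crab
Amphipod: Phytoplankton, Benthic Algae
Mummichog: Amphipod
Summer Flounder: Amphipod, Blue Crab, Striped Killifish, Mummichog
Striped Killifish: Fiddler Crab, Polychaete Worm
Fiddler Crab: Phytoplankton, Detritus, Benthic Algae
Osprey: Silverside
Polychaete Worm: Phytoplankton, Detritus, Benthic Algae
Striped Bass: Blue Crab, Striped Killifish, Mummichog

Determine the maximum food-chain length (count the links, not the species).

3 links

One longest chain: Phytoplankton → Fiddler Crab → Striped Killifish → Striped Bass.
It has 4 species and 3 links.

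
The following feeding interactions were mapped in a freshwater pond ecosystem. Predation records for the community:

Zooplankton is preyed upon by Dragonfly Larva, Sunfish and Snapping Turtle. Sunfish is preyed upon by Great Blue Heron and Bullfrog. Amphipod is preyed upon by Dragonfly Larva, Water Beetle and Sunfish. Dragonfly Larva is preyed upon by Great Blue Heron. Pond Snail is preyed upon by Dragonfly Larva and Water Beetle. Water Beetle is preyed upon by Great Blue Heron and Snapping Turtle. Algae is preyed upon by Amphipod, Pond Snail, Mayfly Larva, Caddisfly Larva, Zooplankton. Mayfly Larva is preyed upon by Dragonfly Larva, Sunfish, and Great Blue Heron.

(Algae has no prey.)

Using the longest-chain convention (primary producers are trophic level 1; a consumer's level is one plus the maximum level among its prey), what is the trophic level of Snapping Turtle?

Algae is a producer → level 1.
Pond Snail eats Algae → level 2.
Water Beetle eats Pond Snail (level 2); other prey at levels: Amphipod 2 → level 3.
Snapping Turtle eats Water Beetle (level 3); other prey at levels: Zooplankton 2 → level 4.

Trophic level 4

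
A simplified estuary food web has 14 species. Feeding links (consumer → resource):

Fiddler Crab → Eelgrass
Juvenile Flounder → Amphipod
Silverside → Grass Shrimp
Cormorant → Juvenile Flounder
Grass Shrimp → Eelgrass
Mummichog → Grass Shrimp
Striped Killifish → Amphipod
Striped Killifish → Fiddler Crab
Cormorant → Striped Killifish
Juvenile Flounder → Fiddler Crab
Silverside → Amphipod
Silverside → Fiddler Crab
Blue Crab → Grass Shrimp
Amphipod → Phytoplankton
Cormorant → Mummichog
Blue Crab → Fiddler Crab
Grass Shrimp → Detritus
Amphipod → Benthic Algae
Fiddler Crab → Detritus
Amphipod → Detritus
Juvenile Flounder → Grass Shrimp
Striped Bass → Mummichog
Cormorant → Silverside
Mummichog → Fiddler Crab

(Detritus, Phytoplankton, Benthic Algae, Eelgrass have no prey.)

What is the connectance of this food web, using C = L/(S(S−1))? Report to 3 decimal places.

The web has S = 14 species and L = 24 feeding links.
C = L / (S(S−1)) = 24 / 182 = 0.1319 ≈ 0.132.

C = 0.132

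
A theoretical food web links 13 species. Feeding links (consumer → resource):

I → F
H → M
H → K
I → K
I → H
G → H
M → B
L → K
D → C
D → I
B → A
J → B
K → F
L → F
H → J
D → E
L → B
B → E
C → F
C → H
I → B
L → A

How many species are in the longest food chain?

One longest chain: E → B → J → H → C → D.
It has 6 species and 5 links.

6 species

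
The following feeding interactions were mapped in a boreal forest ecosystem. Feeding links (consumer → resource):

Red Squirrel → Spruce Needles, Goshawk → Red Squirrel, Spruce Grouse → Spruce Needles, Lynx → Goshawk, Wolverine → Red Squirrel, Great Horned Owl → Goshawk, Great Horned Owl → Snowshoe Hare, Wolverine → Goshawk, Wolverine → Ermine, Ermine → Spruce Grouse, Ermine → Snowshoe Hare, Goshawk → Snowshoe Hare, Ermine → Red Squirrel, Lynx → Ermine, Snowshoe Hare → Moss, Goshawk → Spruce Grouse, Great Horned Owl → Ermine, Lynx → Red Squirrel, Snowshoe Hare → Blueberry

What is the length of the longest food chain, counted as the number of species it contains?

4 species

One longest chain: Moss → Snowshoe Hare → Ermine → Lynx.
It has 4 species and 3 links.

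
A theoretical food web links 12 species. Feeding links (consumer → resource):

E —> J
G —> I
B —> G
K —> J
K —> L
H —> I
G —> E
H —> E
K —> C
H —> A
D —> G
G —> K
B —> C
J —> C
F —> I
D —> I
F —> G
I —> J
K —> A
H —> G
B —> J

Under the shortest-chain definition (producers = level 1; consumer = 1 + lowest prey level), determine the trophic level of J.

C is a producer → level 1.
J eats C → level 2.

Trophic level 2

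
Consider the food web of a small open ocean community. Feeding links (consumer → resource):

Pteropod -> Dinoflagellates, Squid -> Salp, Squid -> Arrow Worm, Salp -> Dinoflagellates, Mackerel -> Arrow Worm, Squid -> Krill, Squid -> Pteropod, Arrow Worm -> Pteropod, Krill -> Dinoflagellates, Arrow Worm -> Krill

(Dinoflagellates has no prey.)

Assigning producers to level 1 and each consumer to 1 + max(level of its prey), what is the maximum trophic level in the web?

4

Producers (level 1): Dinoflagellates.
Dinoflagellates → Krill → Arrow Worm → Mackerel gives Mackerel level 4.
No species has a prey at level 4, so no species reaches level 5.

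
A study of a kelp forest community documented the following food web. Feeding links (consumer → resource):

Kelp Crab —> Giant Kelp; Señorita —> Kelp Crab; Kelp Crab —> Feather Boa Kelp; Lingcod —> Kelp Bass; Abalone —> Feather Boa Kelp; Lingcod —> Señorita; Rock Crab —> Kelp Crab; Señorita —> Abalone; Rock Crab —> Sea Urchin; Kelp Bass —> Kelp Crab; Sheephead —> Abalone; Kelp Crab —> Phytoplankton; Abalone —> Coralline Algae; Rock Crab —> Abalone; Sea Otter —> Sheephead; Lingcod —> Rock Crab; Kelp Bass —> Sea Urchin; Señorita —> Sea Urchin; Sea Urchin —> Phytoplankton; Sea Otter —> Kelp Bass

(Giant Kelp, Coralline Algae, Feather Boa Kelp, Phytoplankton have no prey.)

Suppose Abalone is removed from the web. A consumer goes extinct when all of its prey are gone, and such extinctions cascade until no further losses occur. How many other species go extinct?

1

Remove Abalone.
Round 1: Sheephead (all prey gone) → extinct.
No further losses. Total secondary extinctions: 1.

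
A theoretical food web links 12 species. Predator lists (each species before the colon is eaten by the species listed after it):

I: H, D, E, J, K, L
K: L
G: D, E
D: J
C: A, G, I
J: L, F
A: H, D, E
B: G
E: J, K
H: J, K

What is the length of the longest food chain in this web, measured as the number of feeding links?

One longest chain: C → A → H → J → L.
It has 5 species and 4 links.

4 links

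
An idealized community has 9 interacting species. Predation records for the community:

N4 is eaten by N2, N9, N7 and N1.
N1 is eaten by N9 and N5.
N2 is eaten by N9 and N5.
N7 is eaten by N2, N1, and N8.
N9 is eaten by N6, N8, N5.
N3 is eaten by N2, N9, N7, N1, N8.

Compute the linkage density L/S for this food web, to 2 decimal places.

There are L = 19 links among S = 9 species.
L/S = 19/9 = 2.1111 ≈ 2.11.

L/S = 2.11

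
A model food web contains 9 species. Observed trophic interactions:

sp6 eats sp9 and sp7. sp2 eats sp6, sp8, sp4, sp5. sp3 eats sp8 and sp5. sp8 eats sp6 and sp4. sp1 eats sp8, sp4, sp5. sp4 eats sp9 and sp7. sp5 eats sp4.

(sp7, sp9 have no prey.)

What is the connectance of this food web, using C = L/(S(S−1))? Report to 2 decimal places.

C = 0.22

The web has S = 9 species and L = 16 feeding links.
C = L / (S(S−1)) = 16 / 72 = 0.2222 ≈ 0.22.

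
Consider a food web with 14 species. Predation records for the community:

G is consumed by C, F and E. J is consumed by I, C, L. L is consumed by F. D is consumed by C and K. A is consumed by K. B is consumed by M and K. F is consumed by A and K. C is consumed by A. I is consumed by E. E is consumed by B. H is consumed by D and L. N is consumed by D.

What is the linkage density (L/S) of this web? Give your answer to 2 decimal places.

L/S = 1.43

There are L = 20 links among S = 14 species.
L/S = 20/14 = 1.4286 ≈ 1.43.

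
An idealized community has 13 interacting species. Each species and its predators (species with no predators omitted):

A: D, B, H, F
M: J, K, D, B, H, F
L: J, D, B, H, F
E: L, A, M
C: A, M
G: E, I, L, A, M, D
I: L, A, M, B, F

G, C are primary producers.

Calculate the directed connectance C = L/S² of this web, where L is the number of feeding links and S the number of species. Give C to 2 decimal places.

C = 0.18

The web has S = 13 species and L = 31 feeding links.
C = L / S² = 31 / 169 = 0.1834 ≈ 0.18.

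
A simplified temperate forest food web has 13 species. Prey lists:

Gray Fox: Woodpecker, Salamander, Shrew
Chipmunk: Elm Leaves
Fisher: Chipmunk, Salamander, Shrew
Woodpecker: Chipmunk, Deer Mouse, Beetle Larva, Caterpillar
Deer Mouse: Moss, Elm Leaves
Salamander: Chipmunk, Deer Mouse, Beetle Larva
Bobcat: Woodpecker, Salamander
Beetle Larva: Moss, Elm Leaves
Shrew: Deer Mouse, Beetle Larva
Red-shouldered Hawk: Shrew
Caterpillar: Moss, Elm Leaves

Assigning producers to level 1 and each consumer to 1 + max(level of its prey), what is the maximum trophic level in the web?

Producers (level 1): Moss, Elm Leaves.
Moss → Deer Mouse → Shrew → Red-shouldered Hawk gives Red-shouldered Hawk level 4.
No species has a prey at level 4, so no species reaches level 5.

4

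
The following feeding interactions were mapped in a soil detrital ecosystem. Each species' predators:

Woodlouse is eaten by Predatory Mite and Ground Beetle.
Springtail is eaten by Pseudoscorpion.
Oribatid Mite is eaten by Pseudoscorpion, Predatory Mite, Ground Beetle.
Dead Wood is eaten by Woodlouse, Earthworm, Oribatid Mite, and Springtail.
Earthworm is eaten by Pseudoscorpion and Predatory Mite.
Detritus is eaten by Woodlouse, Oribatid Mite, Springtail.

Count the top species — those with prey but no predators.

Top species (has prey, but nothing eats it): Ground Beetle, Predatory Mite, Pseudoscorpion.
Count: 3.

3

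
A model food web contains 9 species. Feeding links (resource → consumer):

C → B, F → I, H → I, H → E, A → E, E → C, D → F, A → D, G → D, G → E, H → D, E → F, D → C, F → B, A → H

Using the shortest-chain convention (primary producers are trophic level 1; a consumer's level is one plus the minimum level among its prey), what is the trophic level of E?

A is a producer → level 1.
E eats A → level 2.

Trophic level 2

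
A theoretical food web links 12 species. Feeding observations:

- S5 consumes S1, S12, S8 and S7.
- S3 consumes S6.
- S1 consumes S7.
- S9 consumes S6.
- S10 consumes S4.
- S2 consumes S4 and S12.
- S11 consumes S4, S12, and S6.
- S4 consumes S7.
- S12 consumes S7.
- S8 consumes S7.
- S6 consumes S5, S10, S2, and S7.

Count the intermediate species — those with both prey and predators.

Intermediate species (has both prey and predators): S4, S8, S12, S1, S5, S2, S10, S6.
Count: 8.

8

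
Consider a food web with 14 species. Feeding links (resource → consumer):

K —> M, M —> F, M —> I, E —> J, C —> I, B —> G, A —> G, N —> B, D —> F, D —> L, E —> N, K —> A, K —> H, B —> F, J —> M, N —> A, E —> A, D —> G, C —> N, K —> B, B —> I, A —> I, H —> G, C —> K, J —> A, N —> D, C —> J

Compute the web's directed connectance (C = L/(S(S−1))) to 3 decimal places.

C = 0.148

The web has S = 14 species and L = 27 feeding links.
C = L / (S(S−1)) = 27 / 182 = 0.1484 ≈ 0.148.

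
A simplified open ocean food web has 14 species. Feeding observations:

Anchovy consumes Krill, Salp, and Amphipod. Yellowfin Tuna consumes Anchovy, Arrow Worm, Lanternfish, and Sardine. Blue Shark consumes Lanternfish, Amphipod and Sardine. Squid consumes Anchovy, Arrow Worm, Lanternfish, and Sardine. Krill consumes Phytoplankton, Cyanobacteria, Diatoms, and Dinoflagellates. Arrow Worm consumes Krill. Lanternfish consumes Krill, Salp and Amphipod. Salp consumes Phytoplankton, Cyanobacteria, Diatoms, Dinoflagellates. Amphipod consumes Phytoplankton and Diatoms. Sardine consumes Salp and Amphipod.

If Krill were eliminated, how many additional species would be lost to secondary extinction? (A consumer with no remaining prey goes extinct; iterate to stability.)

Remove Krill.
Round 1: Arrow Worm (all prey gone) → extinct.
No further losses. Total secondary extinctions: 1.

1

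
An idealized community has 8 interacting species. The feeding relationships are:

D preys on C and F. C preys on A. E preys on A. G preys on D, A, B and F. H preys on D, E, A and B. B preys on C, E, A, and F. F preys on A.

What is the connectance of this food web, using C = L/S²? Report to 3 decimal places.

C = 0.266

The web has S = 8 species and L = 17 feeding links.
C = L / S² = 17 / 64 = 0.2656 ≈ 0.266.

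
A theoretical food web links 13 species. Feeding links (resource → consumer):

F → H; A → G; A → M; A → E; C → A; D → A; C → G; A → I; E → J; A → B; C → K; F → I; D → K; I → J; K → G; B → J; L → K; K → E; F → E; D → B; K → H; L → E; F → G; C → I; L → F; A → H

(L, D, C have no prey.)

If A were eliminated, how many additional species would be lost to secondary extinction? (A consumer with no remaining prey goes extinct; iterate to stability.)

Remove A.
Round 1: M (all prey gone) → extinct.
No further losses. Total secondary extinctions: 1.

1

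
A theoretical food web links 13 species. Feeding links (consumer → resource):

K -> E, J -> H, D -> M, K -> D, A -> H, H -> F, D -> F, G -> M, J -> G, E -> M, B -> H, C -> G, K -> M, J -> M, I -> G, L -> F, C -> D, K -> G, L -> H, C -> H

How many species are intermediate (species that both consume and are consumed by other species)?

Intermediate species (has both prey and predators): G, D, E, H.
Count: 4.

4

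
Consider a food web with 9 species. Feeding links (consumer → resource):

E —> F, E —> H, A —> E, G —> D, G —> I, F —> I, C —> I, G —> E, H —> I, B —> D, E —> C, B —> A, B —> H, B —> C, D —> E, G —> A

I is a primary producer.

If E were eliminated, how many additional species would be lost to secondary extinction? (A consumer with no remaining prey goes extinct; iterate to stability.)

2

Remove E.
Round 1: D (all prey gone), A (all prey gone) → extinct.
No further losses. Total secondary extinctions: 2.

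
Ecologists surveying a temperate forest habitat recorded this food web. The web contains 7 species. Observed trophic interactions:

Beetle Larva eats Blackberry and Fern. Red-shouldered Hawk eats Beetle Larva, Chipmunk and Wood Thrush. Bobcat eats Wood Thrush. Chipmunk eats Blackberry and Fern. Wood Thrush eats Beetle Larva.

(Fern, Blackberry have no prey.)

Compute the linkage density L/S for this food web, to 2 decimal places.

L/S = 1.29

There are L = 9 links among S = 7 species.
L/S = 9/7 = 1.2857 ≈ 1.29.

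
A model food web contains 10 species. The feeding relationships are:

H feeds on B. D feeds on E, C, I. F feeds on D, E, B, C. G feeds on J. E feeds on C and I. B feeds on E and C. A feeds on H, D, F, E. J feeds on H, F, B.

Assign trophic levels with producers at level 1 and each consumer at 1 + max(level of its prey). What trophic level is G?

Trophic level 6

I is a producer → level 1.
E eats I (level 1); other prey at levels: C 1 → level 2.
B eats E (level 2); other prey at levels: C 1 → level 3.
F eats B (level 3); other prey at levels: C 1, E 2, D 3 → level 4.
J eats F (level 4); other prey at levels: B 3, H 4 → level 5.
G eats J → level 6.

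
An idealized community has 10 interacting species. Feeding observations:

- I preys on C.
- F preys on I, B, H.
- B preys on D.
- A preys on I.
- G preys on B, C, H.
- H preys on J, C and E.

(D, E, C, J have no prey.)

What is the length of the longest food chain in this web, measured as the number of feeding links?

2 links

One longest chain: E → H → G.
It has 3 species and 2 links.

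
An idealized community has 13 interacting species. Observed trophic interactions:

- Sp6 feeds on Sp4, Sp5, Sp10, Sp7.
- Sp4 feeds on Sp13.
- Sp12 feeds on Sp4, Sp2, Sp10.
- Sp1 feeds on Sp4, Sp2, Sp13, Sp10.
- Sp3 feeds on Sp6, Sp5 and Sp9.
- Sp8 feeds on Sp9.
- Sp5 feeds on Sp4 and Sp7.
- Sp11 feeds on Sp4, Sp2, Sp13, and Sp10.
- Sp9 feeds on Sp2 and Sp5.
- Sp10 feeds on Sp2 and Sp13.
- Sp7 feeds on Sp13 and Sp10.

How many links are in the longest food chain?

One longest chain: Sp13 → Sp10 → Sp7 → Sp5 → Sp6 → Sp3.
It has 6 species and 5 links.

5 links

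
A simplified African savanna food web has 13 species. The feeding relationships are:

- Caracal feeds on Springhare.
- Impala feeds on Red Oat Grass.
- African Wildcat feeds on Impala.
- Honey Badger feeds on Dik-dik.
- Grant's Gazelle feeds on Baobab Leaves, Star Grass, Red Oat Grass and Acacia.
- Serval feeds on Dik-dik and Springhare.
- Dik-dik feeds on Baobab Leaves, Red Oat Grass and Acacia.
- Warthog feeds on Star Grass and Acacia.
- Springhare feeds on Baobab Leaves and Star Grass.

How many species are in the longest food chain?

One longest chain: Red Oat Grass → Dik-dik → Honey Badger.
It has 3 species and 2 links.

3 species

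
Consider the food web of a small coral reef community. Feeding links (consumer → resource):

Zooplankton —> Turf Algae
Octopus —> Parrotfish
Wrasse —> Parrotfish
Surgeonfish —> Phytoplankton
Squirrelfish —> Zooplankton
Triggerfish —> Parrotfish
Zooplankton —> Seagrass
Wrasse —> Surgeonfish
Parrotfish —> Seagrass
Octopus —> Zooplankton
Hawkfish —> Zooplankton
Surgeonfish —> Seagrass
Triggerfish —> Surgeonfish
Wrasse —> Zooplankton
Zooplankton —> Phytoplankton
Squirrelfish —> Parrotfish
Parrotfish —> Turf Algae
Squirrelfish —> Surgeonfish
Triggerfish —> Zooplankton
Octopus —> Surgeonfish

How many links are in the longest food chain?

One longest chain: Turf Algae → Zooplankton → Hawkfish.
It has 3 species and 2 links.

2 links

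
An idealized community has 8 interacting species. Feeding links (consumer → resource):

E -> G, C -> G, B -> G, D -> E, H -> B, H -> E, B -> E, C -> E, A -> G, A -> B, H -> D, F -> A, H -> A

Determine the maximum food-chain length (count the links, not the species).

One longest chain: G → E → B → A → H.
It has 5 species and 4 links.

4 links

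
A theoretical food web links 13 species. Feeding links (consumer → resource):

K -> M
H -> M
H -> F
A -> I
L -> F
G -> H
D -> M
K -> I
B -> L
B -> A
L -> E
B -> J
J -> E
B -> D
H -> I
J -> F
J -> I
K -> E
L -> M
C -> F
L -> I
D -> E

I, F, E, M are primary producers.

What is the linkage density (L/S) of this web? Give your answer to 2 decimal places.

There are L = 22 links among S = 13 species.
L/S = 22/13 = 1.6923 ≈ 1.69.

L/S = 1.69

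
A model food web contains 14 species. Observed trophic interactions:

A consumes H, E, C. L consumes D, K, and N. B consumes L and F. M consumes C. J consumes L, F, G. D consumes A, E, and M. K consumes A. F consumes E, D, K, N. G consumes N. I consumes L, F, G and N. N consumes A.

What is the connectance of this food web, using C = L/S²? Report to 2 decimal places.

The web has S = 14 species and L = 26 feeding links.
C = L / S² = 26 / 196 = 0.1327 ≈ 0.13.

C = 0.13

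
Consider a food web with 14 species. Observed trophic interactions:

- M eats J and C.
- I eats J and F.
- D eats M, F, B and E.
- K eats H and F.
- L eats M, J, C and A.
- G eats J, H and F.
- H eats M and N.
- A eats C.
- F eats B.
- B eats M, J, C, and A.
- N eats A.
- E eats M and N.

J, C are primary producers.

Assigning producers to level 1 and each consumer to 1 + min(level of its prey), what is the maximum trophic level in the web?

4

Producers (level 1): J, C.
Following each consumer down to its lowest-level prey: J → B → F → K (levels 1 through 4).
All prey of K (F 3, H 3) are at level 3 or above, so K is at level 1 + 3 = 4.
Every consumer has at least one prey at level 3 or below, so none exceeds level 4.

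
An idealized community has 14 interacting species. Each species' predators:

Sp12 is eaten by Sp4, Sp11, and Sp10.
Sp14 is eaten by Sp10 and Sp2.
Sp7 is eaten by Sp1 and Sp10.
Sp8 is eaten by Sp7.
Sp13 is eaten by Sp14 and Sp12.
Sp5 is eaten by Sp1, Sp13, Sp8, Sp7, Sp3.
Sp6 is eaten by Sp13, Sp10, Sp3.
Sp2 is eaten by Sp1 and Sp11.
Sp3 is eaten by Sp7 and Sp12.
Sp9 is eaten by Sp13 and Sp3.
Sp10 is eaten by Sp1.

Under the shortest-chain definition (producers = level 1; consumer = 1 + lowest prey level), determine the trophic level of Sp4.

Sp9 is a producer → level 1.
Sp3 eats Sp9 → level 2.
Sp12 eats Sp3 → level 3.
Sp4 eats Sp12 → level 4.
No prey of Sp4 is below level 3, so 4 is the minimum.

Trophic level 4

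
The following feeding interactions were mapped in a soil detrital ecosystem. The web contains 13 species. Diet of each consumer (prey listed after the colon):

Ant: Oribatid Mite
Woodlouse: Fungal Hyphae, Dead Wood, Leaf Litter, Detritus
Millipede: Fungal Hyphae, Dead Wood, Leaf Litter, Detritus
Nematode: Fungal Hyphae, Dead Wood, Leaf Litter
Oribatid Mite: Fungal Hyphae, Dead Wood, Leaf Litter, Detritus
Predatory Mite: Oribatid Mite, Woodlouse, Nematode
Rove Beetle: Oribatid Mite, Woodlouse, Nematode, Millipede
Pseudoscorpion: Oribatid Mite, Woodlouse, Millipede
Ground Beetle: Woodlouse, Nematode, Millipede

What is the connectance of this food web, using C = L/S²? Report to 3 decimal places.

C = 0.172

The web has S = 13 species and L = 29 feeding links.
C = L / S² = 29 / 169 = 0.1716 ≈ 0.172.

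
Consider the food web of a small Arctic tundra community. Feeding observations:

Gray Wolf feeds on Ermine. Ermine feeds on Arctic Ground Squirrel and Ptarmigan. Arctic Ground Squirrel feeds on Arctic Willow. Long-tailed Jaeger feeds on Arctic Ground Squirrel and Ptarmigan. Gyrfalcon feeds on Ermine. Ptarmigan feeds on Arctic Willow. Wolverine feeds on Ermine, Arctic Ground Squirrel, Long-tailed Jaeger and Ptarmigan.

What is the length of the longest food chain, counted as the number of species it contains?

4 species

One longest chain: Arctic Willow → Ptarmigan → Ermine → Gyrfalcon.
It has 4 species and 3 links.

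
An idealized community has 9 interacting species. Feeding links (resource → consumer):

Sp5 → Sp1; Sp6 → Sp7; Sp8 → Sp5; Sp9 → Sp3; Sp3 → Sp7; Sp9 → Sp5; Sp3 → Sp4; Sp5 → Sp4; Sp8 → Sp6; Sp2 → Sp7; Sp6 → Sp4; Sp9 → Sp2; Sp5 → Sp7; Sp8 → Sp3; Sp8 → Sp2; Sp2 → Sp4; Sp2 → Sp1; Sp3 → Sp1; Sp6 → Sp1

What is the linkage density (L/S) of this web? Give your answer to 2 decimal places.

L/S = 2.11

There are L = 19 links among S = 9 species.
L/S = 19/9 = 2.1111 ≈ 2.11.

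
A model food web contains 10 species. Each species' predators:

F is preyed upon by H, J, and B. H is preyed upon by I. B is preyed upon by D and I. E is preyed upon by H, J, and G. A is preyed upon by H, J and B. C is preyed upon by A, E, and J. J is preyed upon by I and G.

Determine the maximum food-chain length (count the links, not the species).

3 links

One longest chain: C → A → B → D.
It has 4 species and 3 links.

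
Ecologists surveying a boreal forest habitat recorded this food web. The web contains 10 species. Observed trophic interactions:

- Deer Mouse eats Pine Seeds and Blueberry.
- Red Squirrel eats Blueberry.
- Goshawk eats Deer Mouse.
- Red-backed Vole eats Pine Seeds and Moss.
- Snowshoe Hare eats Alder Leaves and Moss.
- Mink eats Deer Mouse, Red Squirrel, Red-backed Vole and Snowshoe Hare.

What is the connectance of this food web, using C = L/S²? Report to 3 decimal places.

C = 0.120

The web has S = 10 species and L = 12 feeding links.
C = L / S² = 12 / 100 = 0.1200 ≈ 0.120.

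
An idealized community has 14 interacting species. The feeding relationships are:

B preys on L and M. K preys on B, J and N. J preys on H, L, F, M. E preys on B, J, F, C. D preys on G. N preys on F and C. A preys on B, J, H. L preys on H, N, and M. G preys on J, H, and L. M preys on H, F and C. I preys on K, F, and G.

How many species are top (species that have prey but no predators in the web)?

Top species (has prey, but nothing eats it): E, A, D, I.
Count: 4.

4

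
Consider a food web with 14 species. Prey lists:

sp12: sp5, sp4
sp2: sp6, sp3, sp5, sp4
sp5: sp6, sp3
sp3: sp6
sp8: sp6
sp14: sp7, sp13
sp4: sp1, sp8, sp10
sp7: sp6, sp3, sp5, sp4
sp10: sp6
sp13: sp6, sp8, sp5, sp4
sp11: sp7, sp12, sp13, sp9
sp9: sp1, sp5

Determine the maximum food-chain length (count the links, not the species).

One longest chain: sp6 → sp3 → sp5 → sp12 → sp11.
It has 5 species and 4 links.

4 links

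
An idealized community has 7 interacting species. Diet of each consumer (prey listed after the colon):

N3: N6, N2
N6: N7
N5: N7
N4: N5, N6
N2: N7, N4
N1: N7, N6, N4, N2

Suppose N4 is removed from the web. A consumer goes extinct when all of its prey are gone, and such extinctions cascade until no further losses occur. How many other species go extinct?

Remove N4.
Every predator of it retains at least one other prey: N2 still has N7; N1 still has N7, N6, N2.
No consumer loses all prey, so no secondary extinctions occur.

0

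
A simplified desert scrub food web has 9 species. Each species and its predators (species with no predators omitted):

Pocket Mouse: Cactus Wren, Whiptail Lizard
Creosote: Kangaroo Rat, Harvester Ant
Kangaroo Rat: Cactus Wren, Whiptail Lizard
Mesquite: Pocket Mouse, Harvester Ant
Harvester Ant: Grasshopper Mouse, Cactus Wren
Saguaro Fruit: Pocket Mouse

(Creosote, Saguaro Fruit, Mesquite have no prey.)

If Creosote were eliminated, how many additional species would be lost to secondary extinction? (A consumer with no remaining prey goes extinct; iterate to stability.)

Remove Creosote.
Round 1: Kangaroo Rat (all prey gone) → extinct.
No further losses. Total secondary extinctions: 1.

1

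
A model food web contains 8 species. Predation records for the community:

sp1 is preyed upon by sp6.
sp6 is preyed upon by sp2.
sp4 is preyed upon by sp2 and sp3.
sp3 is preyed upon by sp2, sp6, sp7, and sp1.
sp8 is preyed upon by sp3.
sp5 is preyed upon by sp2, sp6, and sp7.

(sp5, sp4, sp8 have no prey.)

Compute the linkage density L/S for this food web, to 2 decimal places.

L/S = 1.50

There are L = 12 links among S = 8 species.
L/S = 12/8 = 1.5000 ≈ 1.50.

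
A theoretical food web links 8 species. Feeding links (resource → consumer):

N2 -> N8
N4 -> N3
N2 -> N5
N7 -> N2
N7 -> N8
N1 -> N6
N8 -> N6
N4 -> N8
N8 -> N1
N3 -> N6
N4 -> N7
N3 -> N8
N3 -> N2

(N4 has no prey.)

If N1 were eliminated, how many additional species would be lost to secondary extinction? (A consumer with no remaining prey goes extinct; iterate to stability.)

Remove N1.
Every predator of it retains at least one other prey: N6 still has N3, N8.
No consumer loses all prey, so no secondary extinctions occur.

0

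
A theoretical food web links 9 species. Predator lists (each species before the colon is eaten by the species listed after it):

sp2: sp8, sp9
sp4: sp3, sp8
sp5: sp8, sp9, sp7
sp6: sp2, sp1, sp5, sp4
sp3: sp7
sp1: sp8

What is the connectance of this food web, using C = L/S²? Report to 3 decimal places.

C = 0.160

The web has S = 9 species and L = 13 feeding links.
C = L / S² = 13 / 81 = 0.1605 ≈ 0.160.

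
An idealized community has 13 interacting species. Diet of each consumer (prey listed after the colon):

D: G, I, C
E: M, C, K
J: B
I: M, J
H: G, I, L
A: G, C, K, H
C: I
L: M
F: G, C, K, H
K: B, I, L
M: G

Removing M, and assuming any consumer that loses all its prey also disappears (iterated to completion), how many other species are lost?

Remove M.
Round 1: L (all prey gone) → extinct.
No further losses. Total secondary extinctions: 1.

1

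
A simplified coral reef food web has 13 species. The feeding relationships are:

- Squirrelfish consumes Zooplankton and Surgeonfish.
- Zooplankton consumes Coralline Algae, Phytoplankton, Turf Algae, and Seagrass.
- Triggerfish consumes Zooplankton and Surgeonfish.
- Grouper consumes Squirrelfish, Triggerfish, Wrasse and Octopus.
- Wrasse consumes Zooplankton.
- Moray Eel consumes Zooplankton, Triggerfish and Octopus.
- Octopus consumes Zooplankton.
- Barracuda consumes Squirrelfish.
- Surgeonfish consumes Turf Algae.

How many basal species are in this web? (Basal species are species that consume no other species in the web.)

Basal species (no prey listed): Coralline Algae, Phytoplankton, Turf Algae, Seagrass.
Count: 4.

4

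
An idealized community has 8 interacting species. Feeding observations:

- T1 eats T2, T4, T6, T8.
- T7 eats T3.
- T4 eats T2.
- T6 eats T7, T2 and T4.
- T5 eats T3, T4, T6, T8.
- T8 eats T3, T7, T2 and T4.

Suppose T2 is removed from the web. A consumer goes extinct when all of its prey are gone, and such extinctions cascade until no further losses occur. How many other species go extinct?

1

Remove T2.
Round 1: T4 (all prey gone) → extinct.
No further losses. Total secondary extinctions: 1.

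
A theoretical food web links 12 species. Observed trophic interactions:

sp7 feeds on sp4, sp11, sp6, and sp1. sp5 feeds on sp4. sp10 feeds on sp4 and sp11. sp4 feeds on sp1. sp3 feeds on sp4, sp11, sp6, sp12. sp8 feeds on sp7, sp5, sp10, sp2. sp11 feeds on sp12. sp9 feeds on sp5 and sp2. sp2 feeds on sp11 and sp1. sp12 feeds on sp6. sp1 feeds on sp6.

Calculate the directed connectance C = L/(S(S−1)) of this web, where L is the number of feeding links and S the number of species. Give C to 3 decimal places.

The web has S = 12 species and L = 23 feeding links.
C = L / (S(S−1)) = 23 / 132 = 0.1742 ≈ 0.174.

C = 0.174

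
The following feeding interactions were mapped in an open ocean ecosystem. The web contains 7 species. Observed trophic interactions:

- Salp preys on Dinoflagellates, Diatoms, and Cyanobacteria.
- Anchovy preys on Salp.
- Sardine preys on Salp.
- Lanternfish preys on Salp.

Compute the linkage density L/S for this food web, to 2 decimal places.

L/S = 0.86

There are L = 6 links among S = 7 species.
L/S = 6/7 = 0.8571 ≈ 0.86.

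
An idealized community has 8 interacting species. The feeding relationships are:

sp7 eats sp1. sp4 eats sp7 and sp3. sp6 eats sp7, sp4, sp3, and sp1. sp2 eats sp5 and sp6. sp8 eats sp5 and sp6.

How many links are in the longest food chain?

4 links

One longest chain: sp1 → sp7 → sp4 → sp6 → sp2.
It has 5 species and 4 links.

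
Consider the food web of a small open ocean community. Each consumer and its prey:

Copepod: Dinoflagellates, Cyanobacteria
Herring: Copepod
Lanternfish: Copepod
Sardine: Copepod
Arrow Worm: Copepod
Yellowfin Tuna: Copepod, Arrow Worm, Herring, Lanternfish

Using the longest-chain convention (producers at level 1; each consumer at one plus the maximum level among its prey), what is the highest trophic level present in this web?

Producers (level 1): Dinoflagellates, Cyanobacteria.
Dinoflagellates → Copepod → Arrow Worm → Yellowfin Tuna gives Yellowfin Tuna level 4.
No species has a prey at level 4, so no species reaches level 5.

4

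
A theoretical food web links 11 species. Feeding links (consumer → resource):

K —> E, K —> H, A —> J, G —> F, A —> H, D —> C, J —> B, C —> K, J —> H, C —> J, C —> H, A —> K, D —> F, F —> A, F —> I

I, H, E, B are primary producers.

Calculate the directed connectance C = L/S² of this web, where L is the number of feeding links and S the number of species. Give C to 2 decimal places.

C = 0.12

The web has S = 11 species and L = 15 feeding links.
C = L / S² = 15 / 121 = 0.1240 ≈ 0.12.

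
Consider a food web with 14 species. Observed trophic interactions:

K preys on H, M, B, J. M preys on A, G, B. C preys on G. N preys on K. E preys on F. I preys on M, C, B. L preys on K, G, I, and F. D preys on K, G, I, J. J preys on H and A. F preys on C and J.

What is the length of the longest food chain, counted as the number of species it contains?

4 species

One longest chain: A → J → K → D.
It has 4 species and 3 links.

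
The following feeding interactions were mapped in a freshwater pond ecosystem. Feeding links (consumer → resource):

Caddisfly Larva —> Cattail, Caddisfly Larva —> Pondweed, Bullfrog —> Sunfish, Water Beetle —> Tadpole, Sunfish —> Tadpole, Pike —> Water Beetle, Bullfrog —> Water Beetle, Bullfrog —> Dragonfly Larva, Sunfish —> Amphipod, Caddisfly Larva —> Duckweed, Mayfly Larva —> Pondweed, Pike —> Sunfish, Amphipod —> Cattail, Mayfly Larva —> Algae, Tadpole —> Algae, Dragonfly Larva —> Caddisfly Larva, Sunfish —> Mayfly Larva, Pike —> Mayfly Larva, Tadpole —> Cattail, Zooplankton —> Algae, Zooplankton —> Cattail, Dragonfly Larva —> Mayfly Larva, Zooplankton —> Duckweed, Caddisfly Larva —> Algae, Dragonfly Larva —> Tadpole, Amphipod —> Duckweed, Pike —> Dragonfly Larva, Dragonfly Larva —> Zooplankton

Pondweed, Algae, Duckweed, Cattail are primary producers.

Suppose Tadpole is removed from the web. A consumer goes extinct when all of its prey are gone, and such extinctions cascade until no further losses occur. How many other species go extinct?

Remove Tadpole.
Round 1: Water Beetle (all prey gone) → extinct.
No further losses. Total secondary extinctions: 1.

1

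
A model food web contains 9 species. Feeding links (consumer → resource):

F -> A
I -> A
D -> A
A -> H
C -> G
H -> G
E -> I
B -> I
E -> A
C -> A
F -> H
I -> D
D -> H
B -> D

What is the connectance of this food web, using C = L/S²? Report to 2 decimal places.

The web has S = 9 species and L = 14 feeding links.
C = L / S² = 14 / 81 = 0.1728 ≈ 0.17.

C = 0.17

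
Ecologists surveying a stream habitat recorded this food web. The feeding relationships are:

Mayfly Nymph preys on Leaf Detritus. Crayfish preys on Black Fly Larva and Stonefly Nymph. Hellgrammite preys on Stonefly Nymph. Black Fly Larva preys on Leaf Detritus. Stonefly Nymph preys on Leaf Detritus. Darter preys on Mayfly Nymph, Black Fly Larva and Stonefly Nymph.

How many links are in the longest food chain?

2 links

One longest chain: Leaf Detritus → Stonefly Nymph → Darter.
It has 3 species and 2 links.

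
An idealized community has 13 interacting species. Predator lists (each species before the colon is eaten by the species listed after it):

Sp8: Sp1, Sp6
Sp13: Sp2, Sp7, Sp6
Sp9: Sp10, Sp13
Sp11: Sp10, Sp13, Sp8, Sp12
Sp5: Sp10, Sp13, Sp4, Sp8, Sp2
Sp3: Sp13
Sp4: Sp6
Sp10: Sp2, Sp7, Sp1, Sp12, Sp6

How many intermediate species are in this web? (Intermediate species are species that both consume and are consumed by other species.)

Intermediate species (has both prey and predators): Sp10, Sp13, Sp4, Sp8.
Count: 4.

4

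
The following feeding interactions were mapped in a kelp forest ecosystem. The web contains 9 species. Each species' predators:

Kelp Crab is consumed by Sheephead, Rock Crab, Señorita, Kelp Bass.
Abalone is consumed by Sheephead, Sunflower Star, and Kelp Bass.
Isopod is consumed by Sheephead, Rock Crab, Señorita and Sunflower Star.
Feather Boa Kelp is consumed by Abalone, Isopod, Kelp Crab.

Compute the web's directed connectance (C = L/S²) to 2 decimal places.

The web has S = 9 species and L = 14 feeding links.
C = L / S² = 14 / 81 = 0.1728 ≈ 0.17.

C = 0.17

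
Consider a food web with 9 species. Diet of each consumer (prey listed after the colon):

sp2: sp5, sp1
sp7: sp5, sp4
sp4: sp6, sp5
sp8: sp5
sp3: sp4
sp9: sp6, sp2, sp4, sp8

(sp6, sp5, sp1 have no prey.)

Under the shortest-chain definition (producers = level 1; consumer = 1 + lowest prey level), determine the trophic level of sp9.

Trophic level 2

sp6 is a producer → level 1.
sp9 eats sp6 → level 2.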